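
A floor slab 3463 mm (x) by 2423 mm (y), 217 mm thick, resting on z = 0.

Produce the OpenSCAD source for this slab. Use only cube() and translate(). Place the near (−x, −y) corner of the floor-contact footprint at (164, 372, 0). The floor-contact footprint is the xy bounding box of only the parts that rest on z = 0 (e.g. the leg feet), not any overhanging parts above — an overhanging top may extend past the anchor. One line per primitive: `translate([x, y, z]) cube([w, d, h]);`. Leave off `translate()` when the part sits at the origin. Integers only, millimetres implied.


translate([164, 372, 0]) cube([3463, 2423, 217]);


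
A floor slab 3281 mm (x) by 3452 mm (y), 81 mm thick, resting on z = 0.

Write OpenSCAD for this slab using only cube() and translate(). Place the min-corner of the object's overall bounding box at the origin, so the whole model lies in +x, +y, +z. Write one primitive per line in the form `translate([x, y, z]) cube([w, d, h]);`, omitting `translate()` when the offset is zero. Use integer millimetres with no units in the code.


cube([3281, 3452, 81]);


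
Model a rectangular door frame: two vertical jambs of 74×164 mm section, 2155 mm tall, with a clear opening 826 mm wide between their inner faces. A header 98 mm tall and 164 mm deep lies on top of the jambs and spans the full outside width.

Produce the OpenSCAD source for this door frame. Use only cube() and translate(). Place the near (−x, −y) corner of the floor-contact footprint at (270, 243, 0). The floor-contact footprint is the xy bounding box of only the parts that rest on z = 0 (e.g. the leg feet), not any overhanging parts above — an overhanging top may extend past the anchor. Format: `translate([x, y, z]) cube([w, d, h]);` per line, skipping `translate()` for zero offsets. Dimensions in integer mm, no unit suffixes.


translate([270, 243, 0]) cube([74, 164, 2155]);
translate([1170, 243, 0]) cube([74, 164, 2155]);
translate([270, 243, 2155]) cube([974, 164, 98]);


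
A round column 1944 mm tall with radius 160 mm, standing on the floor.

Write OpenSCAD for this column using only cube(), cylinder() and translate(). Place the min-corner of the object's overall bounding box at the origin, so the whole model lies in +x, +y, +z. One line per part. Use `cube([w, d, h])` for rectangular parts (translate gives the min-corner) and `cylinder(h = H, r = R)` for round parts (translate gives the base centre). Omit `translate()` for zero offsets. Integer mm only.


translate([160, 160, 0]) cylinder(h = 1944, r = 160);


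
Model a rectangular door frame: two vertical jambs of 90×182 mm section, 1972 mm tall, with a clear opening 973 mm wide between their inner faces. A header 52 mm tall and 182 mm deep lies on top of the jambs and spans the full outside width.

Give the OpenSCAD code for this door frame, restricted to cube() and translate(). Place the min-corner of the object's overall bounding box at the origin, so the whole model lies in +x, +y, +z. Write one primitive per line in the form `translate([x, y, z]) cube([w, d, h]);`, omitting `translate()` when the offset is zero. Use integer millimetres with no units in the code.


cube([90, 182, 1972]);
translate([1063, 0, 0]) cube([90, 182, 1972]);
translate([0, 0, 1972]) cube([1153, 182, 52]);


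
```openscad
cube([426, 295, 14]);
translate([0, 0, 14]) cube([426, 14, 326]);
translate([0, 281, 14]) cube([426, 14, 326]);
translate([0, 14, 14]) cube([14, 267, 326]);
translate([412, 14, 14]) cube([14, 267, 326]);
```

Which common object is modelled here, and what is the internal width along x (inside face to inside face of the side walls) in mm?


An open box. The internal width is 398 mm.

A 426×295 base slab with four walls standing on it — an open box. The base is 426 mm wide and the walls are 14 mm thick, so the internal width is 426 − 2 × 14 = 398 mm.


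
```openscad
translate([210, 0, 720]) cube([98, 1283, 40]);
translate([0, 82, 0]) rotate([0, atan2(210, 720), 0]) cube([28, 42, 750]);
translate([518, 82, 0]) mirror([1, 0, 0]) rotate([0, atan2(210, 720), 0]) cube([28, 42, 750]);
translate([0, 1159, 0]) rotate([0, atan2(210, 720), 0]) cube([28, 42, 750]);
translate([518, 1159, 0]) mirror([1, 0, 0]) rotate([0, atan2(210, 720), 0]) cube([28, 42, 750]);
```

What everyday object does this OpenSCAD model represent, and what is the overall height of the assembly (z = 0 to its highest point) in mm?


A sawhorse. The overall height is 760 mm.

A beam across two mirrored pairs of raked legs — a sawhorse. The beam's underside is at z = 720 (matching the legs' vertical rise in atan2(210, 720)) and the beam is 40 mm tall, so its top is at 720 + 40 = 760 mm. The raked legs top out at the beam's underside, so that is the highest point.


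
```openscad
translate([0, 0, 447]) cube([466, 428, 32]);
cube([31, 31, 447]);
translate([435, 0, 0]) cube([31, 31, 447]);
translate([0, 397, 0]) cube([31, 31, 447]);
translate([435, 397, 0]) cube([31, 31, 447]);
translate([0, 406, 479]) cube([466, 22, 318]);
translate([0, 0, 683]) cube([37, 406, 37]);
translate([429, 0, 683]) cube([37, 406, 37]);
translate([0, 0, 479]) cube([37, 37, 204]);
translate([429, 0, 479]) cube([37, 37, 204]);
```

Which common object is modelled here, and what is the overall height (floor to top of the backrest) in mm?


A chair. The overall height is 797 mm.

A slab on four corner posts with a tall panel at the back — a chair. The seat slab sits at z = 447 with thickness 32, and the 318 mm backrest starts at the seat top, so the overall height is 447 + 32 + 318 = 797 mm.


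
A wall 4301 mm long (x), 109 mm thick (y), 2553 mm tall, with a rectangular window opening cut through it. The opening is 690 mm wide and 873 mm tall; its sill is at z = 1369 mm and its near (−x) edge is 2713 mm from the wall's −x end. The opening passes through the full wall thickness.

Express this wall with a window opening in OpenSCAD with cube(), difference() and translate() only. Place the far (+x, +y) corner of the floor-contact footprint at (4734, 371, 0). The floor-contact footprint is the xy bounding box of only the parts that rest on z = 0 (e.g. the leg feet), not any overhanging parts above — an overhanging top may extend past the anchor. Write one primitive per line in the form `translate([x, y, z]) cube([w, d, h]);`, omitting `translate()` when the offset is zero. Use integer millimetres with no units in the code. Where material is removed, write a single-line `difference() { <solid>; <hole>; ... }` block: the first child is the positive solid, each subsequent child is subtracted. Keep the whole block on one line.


difference() { translate([433, 262, 0]) cube([4301, 109, 2553]); translate([3146, 262, 1369]) cube([690, 109, 873]); }


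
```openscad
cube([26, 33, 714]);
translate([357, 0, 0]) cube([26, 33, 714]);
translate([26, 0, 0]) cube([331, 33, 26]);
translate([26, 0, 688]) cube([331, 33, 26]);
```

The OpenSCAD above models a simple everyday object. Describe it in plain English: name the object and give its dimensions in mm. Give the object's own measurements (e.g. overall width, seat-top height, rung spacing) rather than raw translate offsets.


A rectangular picture frame lying in the x–z plane (depth along y). The opening is 331 mm wide (x) by 662 mm tall (z), surrounded by a border 26 mm wide on all four sides. The frame is 33 mm deep and is made of two full-height vertical stiles with two horizontal rails fitted between them.


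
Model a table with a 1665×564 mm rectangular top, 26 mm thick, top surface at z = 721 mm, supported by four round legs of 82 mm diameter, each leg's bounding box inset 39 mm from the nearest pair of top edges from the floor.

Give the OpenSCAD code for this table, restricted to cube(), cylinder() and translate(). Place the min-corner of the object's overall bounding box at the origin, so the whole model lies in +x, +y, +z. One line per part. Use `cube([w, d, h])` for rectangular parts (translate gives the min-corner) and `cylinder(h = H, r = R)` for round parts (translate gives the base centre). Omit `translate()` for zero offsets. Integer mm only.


translate([0, 0, 695]) cube([1665, 564, 26]);
translate([80, 80, 0]) cylinder(h = 695, r = 41);
translate([1585, 80, 0]) cylinder(h = 695, r = 41);
translate([80, 484, 0]) cylinder(h = 695, r = 41);
translate([1585, 484, 0]) cylinder(h = 695, r = 41);


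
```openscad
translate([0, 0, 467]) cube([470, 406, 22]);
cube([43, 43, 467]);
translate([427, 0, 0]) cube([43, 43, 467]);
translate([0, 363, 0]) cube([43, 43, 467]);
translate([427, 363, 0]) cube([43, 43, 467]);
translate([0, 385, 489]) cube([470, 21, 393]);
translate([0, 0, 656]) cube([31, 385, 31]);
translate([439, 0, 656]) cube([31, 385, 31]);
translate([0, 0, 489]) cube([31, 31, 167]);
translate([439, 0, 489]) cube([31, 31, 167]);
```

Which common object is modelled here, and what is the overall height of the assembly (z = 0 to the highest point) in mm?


A chair. The overall height is 882 mm.

A slab on four corner posts with a tall panel at the back — a chair. The seat slab sits at z = 467 with thickness 22, and the 393 mm backrest starts at the seat top, so the overall height is 467 + 22 + 393 = 882 mm.


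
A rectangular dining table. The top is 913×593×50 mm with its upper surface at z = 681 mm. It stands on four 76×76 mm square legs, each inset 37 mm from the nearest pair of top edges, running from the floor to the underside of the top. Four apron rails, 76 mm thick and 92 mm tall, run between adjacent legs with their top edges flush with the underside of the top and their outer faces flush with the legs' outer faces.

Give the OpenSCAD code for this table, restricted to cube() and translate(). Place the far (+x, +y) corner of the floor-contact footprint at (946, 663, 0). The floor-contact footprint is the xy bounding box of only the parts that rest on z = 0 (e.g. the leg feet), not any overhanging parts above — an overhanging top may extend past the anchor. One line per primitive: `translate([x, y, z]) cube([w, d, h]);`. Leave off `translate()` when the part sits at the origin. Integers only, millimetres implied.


translate([70, 107, 631]) cube([913, 593, 50]);
translate([107, 144, 0]) cube([76, 76, 631]);
translate([870, 144, 0]) cube([76, 76, 631]);
translate([107, 587, 0]) cube([76, 76, 631]);
translate([870, 587, 0]) cube([76, 76, 631]);
translate([183, 144, 539]) cube([687, 76, 92]);
translate([183, 587, 539]) cube([687, 76, 92]);
translate([107, 220, 539]) cube([76, 367, 92]);
translate([870, 220, 539]) cube([76, 367, 92]);


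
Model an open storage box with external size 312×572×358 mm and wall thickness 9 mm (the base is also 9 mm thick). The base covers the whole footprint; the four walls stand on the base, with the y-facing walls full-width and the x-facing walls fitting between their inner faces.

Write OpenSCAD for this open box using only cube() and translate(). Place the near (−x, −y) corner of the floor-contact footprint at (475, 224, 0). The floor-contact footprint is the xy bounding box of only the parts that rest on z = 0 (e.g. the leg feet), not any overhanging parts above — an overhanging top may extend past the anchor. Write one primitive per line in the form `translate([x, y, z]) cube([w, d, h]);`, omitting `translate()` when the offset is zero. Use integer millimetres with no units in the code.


translate([475, 224, 0]) cube([312, 572, 9]);
translate([475, 224, 9]) cube([312, 9, 349]);
translate([475, 787, 9]) cube([312, 9, 349]);
translate([475, 233, 9]) cube([9, 554, 349]);
translate([778, 233, 9]) cube([9, 554, 349]);


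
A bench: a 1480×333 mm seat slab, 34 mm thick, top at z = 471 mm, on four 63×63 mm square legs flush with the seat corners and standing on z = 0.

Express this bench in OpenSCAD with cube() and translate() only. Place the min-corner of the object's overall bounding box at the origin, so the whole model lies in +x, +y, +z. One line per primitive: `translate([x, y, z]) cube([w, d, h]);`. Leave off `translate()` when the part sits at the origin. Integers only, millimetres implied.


// leg_h = 471 − 34 = 437
translate([0, 0, 437]) cube([1480, 333, 34]);
cube([63, 63, 437]);
translate([0, 270, 0]) cube([63, 63, 437]);
translate([1417, 0, 0]) cube([63, 63, 437]);
translate([1417, 270, 0]) cube([63, 63, 437]);


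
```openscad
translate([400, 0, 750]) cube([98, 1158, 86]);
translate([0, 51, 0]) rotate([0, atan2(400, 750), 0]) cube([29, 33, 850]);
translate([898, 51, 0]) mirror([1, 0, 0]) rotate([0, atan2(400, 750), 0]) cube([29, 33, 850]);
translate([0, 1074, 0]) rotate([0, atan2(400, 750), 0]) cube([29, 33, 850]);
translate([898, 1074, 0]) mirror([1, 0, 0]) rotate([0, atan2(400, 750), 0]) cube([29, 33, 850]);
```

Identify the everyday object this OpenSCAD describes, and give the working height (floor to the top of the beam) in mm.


A sawhorse. The overall height is 836 mm.

A beam across two mirrored pairs of raked legs — a sawhorse. The beam's underside is at z = 750 (matching the legs' vertical rise in atan2(400, 750)) and the beam is 86 mm tall, so its top is at 750 + 86 = 836 mm. The raked legs top out at the beam's underside, so that is the highest point.


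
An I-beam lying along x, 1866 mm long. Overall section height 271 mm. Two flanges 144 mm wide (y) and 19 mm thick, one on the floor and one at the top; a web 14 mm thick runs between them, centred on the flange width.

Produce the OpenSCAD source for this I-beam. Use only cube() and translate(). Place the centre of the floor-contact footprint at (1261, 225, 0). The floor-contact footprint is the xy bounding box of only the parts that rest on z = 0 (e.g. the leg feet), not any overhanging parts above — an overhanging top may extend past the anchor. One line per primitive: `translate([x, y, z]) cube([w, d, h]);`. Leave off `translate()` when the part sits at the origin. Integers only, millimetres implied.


translate([328, 153, 0]) cube([1866, 144, 19]);
translate([328, 218, 19]) cube([1866, 14, 233]);
translate([328, 153, 252]) cube([1866, 144, 19]);


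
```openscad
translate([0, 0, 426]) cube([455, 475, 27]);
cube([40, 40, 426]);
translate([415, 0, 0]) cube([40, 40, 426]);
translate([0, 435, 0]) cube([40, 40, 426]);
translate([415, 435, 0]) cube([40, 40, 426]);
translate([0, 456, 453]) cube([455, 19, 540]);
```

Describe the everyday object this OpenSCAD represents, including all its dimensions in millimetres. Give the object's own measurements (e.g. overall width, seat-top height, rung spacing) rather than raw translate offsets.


A chair. The seat is a 455×475×27 mm slab with its top at z = 453 mm, on four 40×40 mm corner legs (flush with the seat edges, standing on z = 0). A flat backrest 19 mm thick, 540 mm tall, spans the full seat width and rises from the seat top along its +y edge, rear face flush with the rear of the seat.


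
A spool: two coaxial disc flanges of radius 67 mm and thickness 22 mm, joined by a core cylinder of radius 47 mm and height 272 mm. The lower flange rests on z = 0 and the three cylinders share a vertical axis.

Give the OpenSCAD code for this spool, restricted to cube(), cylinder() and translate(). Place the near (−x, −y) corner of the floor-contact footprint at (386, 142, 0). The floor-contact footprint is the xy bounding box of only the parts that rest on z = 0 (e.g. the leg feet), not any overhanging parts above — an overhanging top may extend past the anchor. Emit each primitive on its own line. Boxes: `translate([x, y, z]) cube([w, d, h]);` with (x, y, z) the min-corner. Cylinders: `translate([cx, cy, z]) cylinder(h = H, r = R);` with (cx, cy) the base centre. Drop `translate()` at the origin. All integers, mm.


translate([453, 209, 0]) cylinder(h = 22, r = 67);
translate([453, 209, 22]) cylinder(h = 272, r = 47);
translate([453, 209, 294]) cylinder(h = 22, r = 67);


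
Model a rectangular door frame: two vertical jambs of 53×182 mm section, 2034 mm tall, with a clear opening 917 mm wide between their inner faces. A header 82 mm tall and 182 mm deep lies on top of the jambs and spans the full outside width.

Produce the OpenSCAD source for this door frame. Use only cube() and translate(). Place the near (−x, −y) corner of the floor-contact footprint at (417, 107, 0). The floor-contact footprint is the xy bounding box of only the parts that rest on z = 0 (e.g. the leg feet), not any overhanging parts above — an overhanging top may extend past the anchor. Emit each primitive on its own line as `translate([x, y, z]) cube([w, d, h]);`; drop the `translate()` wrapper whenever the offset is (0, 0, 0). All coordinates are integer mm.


translate([417, 107, 0]) cube([53, 182, 2034]);
translate([1387, 107, 0]) cube([53, 182, 2034]);
translate([417, 107, 2034]) cube([1023, 182, 82]);


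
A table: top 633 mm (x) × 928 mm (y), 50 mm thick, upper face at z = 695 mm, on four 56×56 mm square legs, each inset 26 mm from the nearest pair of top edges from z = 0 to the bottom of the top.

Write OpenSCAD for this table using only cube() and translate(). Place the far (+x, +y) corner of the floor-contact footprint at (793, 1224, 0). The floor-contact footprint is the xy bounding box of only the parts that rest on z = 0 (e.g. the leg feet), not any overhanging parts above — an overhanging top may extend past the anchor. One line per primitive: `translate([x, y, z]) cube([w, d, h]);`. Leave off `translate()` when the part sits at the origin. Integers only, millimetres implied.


translate([186, 322, 645]) cube([633, 928, 50]);
translate([212, 348, 0]) cube([56, 56, 645]);
translate([737, 348, 0]) cube([56, 56, 645]);
translate([212, 1168, 0]) cube([56, 56, 645]);
translate([737, 1168, 0]) cube([56, 56, 645]);


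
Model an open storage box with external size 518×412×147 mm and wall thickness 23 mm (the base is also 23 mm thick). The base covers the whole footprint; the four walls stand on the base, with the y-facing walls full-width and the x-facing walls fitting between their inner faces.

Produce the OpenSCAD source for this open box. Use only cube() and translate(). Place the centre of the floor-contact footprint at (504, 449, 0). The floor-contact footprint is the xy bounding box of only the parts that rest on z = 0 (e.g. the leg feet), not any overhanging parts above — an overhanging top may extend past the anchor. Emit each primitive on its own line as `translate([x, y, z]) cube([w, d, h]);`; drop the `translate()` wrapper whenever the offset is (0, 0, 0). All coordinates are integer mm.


translate([245, 243, 0]) cube([518, 412, 23]);
translate([245, 243, 23]) cube([518, 23, 124]);
translate([245, 632, 23]) cube([518, 23, 124]);
translate([245, 266, 23]) cube([23, 366, 124]);
translate([740, 266, 23]) cube([23, 366, 124]);


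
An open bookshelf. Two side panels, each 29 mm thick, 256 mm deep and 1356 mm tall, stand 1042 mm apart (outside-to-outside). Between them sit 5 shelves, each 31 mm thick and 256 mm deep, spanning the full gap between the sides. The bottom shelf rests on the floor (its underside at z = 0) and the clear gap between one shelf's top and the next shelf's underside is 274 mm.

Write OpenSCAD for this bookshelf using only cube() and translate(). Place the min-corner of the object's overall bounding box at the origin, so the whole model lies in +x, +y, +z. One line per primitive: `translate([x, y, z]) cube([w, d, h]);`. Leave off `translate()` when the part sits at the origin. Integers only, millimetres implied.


cube([29, 256, 1356]);
translate([1013, 0, 0]) cube([29, 256, 1356]);
translate([29, 0, 0]) cube([984, 256, 31]);
translate([29, 0, 305]) cube([984, 256, 31]);
translate([29, 0, 610]) cube([984, 256, 31]);
translate([29, 0, 915]) cube([984, 256, 31]);
translate([29, 0, 1220]) cube([984, 256, 31]);


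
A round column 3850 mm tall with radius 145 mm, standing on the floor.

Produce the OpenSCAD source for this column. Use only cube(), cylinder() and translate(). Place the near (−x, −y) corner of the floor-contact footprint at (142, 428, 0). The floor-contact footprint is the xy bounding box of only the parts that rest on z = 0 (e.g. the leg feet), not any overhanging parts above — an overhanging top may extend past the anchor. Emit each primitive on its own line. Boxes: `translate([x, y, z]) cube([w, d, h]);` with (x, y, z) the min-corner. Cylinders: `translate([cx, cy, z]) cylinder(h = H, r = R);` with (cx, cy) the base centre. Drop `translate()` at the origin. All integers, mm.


translate([287, 573, 0]) cylinder(h = 3850, r = 145);


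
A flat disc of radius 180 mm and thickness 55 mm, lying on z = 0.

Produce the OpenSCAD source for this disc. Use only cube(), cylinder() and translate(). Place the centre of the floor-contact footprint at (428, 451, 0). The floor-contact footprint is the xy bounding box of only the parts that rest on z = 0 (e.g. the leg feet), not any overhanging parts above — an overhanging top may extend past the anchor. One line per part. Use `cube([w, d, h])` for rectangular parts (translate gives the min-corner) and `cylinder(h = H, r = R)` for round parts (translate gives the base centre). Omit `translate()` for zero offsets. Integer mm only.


translate([428, 451, 0]) cylinder(h = 55, r = 180);


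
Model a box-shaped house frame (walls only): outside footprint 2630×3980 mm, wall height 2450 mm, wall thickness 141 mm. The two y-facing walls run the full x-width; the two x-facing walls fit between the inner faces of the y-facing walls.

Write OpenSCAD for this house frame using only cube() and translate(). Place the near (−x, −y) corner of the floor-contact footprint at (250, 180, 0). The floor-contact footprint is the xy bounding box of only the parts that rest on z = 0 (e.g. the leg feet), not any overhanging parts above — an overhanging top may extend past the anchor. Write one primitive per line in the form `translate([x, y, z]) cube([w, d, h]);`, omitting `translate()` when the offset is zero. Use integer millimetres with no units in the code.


translate([250, 180, 0]) cube([2630, 141, 2450]);
translate([250, 4019, 0]) cube([2630, 141, 2450]);
translate([250, 321, 0]) cube([141, 3698, 2450]);
translate([2739, 321, 0]) cube([141, 3698, 2450]);


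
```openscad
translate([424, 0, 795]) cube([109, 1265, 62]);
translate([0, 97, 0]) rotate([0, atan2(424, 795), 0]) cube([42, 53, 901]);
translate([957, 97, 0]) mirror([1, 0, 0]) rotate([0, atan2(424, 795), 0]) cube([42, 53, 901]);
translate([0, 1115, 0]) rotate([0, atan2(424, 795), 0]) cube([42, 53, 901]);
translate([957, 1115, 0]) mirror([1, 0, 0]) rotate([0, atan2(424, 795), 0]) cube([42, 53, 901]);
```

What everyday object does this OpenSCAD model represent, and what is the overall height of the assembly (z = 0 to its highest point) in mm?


A sawhorse. The overall height is 857 mm.

A beam across two mirrored pairs of raked legs — a sawhorse. The beam's underside is at z = 795 (matching the legs' vertical rise in atan2(424, 795)) and the beam is 62 mm tall, so its top is at 795 + 62 = 857 mm. The raked legs top out at the beam's underside, so that is the highest point.


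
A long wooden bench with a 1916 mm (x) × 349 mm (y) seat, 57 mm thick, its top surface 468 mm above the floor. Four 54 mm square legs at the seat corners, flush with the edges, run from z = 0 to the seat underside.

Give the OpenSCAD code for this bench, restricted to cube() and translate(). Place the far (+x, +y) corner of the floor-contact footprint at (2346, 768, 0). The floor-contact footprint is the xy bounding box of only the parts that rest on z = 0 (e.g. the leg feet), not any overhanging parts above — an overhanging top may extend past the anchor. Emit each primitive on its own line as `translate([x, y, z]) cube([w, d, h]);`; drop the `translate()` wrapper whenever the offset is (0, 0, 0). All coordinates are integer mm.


translate([430, 419, 411]) cube([1916, 349, 57]);
translate([430, 419, 0]) cube([54, 54, 411]);
translate([430, 714, 0]) cube([54, 54, 411]);
translate([2292, 419, 0]) cube([54, 54, 411]);
translate([2292, 714, 0]) cube([54, 54, 411]);


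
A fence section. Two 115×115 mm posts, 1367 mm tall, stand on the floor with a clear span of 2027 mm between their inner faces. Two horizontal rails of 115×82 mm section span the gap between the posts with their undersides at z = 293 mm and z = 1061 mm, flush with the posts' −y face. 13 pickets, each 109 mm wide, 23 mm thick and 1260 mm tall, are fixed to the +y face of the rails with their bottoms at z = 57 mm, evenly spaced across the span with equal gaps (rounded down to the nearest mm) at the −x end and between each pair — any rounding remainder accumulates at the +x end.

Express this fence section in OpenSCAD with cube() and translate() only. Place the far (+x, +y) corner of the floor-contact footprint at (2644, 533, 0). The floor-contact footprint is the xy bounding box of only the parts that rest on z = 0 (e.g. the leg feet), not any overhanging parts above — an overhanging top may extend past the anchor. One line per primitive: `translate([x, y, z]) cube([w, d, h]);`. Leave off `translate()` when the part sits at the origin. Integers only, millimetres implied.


translate([387, 418, 0]) cube([115, 115, 1367]);
translate([2529, 418, 0]) cube([115, 115, 1367]);
translate([502, 418, 293]) cube([2027, 115, 82]);
translate([502, 418, 1061]) cube([2027, 115, 82]);
translate([545, 533, 57]) cube([109, 23, 1260]);
translate([697, 533, 57]) cube([109, 23, 1260]);
translate([849, 533, 57]) cube([109, 23, 1260]);
translate([1001, 533, 57]) cube([109, 23, 1260]);
translate([1153, 533, 57]) cube([109, 23, 1260]);
translate([1305, 533, 57]) cube([109, 23, 1260]);
translate([1457, 533, 57]) cube([109, 23, 1260]);
translate([1609, 533, 57]) cube([109, 23, 1260]);
translate([1761, 533, 57]) cube([109, 23, 1260]);
translate([1913, 533, 57]) cube([109, 23, 1260]);
translate([2065, 533, 57]) cube([109, 23, 1260]);
translate([2217, 533, 57]) cube([109, 23, 1260]);
translate([2369, 533, 57]) cube([109, 23, 1260]);


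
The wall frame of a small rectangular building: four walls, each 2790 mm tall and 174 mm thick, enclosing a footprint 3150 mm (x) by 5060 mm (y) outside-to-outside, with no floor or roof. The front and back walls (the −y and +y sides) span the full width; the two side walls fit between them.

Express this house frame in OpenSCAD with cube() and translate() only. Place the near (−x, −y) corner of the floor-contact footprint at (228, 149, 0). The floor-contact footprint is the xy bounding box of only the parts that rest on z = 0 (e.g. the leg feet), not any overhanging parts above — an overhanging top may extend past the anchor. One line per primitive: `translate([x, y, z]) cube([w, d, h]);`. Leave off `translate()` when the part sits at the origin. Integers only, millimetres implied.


translate([228, 149, 0]) cube([3150, 174, 2790]);
translate([228, 5035, 0]) cube([3150, 174, 2790]);
translate([228, 323, 0]) cube([174, 4712, 2790]);
translate([3204, 323, 0]) cube([174, 4712, 2790]);


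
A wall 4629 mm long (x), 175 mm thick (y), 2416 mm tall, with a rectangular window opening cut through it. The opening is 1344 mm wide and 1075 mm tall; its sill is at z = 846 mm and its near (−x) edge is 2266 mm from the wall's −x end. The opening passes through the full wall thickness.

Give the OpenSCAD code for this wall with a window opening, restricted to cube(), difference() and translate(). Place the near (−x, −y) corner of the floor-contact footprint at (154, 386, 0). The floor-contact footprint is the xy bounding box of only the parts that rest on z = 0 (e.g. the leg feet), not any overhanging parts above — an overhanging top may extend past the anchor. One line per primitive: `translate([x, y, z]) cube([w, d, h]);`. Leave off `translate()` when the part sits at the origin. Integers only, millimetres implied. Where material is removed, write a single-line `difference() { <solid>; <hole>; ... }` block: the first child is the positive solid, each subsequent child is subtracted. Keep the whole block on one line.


difference() { translate([154, 386, 0]) cube([4629, 175, 2416]); translate([2420, 386, 846]) cube([1344, 175, 1075]); }


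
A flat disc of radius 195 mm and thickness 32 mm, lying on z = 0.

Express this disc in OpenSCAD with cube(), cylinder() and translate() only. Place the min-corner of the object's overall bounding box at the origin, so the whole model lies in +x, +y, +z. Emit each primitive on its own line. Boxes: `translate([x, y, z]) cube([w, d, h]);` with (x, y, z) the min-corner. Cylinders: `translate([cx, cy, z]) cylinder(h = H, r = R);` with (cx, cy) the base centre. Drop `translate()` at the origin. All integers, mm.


translate([195, 195, 0]) cylinder(h = 32, r = 195);


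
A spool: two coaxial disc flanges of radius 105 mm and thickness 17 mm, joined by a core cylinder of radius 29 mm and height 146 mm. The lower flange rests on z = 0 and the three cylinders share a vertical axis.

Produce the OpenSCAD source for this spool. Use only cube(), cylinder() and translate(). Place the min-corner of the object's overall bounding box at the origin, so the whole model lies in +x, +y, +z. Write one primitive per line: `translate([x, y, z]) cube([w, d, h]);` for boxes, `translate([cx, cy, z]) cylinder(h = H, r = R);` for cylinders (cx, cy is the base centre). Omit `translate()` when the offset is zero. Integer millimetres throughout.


translate([105, 105, 0]) cylinder(h = 17, r = 105);
translate([105, 105, 17]) cylinder(h = 146, r = 29);
translate([105, 105, 163]) cylinder(h = 17, r = 105);


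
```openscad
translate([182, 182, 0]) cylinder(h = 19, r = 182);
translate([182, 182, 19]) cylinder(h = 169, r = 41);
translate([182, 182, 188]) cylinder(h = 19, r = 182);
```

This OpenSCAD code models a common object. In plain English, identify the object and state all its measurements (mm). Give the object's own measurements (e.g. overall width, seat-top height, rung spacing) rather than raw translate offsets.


A spool: two coaxial disc flanges of radius 182 mm and thickness 19 mm, joined by a core cylinder of radius 41 mm and height 169 mm. The lower flange rests on z = 0 and the three cylinders share a vertical axis.


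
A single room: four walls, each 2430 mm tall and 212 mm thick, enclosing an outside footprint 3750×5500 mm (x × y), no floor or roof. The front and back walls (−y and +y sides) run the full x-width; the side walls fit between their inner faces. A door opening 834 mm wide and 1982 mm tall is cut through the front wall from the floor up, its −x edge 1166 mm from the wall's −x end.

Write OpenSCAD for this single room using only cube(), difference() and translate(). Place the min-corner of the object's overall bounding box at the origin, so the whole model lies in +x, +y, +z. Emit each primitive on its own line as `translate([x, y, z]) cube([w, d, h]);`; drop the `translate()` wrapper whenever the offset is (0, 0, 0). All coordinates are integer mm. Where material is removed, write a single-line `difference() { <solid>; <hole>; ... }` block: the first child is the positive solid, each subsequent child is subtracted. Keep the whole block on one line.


difference() { cube([3750, 212, 2430]); translate([1166, 0, 0]) cube([834, 212, 1982]); }
translate([0, 5288, 0]) cube([3750, 212, 2430]);
translate([0, 212, 0]) cube([212, 5076, 2430]);
translate([3538, 212, 0]) cube([212, 5076, 2430]);


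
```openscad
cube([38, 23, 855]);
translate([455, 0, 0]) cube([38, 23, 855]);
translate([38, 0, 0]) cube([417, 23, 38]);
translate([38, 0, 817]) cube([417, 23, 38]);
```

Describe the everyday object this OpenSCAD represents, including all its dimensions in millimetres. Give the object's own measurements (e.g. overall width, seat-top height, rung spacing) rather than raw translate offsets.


A rectangular picture frame lying in the x–z plane (depth along y). The opening is 417 mm wide (x) by 779 mm tall (z), surrounded by a border 38 mm wide on all four sides. The frame is 23 mm deep and is made of two full-height vertical stiles with two horizontal rails fitted between them.


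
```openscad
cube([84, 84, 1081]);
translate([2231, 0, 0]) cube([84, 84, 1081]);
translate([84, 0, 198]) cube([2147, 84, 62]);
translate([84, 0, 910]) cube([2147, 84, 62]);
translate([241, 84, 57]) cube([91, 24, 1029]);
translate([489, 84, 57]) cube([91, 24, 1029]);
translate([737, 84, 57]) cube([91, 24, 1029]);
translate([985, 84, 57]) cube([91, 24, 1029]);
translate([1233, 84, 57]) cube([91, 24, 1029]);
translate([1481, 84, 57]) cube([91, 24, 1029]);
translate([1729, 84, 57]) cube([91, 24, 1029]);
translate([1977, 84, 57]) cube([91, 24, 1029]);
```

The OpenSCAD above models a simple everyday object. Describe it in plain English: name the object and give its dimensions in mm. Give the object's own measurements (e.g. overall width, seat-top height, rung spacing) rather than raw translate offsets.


A fence section. Two 84×84 mm posts, 1081 mm tall, stand on the floor with a clear span of 2147 mm between their inner faces. Two horizontal rails of 84×62 mm section span the gap between the posts with their undersides at z = 198 mm and z = 910 mm, flush with the posts' −y face. 8 pickets, each 91 mm wide, 24 mm thick and 1029 mm tall, are fixed to the +y face of the rails with their bottoms at z = 57 mm, spaced across the span with a 157 mm gap after the −x post and between neighbouring pickets, with 163 mm left before the +x post.


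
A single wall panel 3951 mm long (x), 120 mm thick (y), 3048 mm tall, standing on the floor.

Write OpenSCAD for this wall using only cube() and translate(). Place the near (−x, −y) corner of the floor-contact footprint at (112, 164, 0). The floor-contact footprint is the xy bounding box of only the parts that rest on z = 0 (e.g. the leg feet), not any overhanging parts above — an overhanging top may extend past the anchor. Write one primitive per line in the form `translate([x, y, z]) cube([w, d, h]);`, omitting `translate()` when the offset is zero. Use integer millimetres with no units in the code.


translate([112, 164, 0]) cube([3951, 120, 3048]);


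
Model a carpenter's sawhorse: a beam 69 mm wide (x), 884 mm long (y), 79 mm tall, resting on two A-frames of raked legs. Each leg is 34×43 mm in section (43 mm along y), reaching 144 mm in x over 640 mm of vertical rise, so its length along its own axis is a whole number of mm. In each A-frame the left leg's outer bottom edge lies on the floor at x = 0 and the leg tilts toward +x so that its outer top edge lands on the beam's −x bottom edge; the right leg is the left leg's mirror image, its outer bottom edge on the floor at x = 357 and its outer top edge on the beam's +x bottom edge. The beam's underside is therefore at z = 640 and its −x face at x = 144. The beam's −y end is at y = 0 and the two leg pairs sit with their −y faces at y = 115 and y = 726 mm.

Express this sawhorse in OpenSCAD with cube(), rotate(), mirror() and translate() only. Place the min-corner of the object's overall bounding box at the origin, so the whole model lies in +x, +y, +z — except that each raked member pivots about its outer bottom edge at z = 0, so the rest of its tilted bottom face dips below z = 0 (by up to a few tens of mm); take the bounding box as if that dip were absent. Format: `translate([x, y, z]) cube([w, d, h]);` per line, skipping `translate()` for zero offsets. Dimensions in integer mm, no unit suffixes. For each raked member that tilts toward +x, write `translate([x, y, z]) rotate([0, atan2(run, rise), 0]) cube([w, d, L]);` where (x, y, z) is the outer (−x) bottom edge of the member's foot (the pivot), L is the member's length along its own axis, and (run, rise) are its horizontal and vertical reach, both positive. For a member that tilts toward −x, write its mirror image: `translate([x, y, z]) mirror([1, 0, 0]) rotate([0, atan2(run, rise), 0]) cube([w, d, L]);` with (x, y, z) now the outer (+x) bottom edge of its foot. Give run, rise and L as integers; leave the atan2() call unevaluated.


translate([144, 0, 640]) cube([69, 884, 79]);
translate([0, 115, 0]) rotate([0, atan2(144, 640), 0]) cube([34, 43, 656]);
translate([357, 115, 0]) mirror([1, 0, 0]) rotate([0, atan2(144, 640), 0]) cube([34, 43, 656]);
translate([0, 726, 0]) rotate([0, atan2(144, 640), 0]) cube([34, 43, 656]);
translate([357, 726, 0]) mirror([1, 0, 0]) rotate([0, atan2(144, 640), 0]) cube([34, 43, 656]);


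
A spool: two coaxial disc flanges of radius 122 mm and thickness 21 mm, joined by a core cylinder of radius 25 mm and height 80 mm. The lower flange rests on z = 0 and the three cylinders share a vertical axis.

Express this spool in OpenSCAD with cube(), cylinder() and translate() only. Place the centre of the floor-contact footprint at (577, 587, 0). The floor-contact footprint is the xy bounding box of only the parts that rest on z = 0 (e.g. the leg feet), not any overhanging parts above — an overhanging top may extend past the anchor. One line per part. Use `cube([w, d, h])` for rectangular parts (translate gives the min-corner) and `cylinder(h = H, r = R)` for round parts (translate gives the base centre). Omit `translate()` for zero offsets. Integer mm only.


translate([577, 587, 0]) cylinder(h = 21, r = 122);
translate([577, 587, 21]) cylinder(h = 80, r = 25);
translate([577, 587, 101]) cylinder(h = 21, r = 122);


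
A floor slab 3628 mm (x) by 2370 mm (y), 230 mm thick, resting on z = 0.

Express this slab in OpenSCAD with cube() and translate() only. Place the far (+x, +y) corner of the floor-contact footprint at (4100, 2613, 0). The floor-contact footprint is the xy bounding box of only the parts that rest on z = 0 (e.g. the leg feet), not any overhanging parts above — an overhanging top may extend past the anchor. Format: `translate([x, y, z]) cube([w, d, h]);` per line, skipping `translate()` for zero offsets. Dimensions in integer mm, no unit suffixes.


translate([472, 243, 0]) cube([3628, 2370, 230]);


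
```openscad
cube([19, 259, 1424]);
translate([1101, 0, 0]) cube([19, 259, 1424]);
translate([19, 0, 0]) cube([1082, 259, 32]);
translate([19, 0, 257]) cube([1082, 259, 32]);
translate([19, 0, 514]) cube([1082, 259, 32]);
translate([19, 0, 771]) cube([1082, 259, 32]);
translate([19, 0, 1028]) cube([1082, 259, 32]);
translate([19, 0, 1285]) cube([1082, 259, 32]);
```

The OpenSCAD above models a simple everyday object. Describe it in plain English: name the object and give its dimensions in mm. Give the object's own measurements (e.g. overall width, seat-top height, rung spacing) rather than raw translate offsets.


An open bookshelf. Two side panels, each 19 mm thick, 259 mm deep and 1424 mm tall, stand 1120 mm apart (outside-to-outside). Between them sit 6 shelves, each 32 mm thick and 259 mm deep, spanning the full gap between the sides. The bottom shelf rests on the floor (its underside at z = 0) and the clear gap between one shelf's top and the next shelf's underside is 225 mm.


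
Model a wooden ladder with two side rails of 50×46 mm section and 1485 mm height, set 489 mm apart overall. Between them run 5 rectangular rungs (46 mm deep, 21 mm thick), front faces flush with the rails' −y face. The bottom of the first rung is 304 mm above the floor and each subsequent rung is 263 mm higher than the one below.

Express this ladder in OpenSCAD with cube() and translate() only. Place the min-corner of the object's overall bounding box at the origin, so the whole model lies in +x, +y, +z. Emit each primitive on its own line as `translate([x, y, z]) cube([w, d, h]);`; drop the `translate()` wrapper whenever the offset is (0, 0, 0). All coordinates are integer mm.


// rung span = 489 - 2*50 = 389
// rung[k] z = 304 + k*263
cube([50, 46, 1485]);
translate([439, 0, 0]) cube([50, 46, 1485]);
translate([50, 0, 304]) cube([389, 46, 21]);
translate([50, 0, 567]) cube([389, 46, 21]);
translate([50, 0, 830]) cube([389, 46, 21]);
translate([50, 0, 1093]) cube([389, 46, 21]);
translate([50, 0, 1356]) cube([389, 46, 21]);


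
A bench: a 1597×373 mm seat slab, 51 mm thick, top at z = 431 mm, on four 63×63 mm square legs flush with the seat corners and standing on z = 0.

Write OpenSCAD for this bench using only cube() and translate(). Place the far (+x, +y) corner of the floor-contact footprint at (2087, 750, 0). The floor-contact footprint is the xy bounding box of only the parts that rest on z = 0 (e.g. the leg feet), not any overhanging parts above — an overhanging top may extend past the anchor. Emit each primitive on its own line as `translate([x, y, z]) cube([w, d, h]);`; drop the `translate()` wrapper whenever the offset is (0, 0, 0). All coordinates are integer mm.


translate([490, 377, 380]) cube([1597, 373, 51]);
translate([490, 377, 0]) cube([63, 63, 380]);
translate([490, 687, 0]) cube([63, 63, 380]);
translate([2024, 377, 0]) cube([63, 63, 380]);
translate([2024, 687, 0]) cube([63, 63, 380]);
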